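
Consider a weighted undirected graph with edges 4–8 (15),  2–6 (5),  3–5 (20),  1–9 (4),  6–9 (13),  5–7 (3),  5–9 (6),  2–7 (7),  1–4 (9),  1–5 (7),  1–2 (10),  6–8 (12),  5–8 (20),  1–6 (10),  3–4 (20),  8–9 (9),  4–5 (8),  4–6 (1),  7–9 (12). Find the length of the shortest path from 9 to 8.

9

Some routes from 9 to 8:
9 - 5 - 8: 6 + 20 = 26
9 - 1 - 6 - 8: 4 + 10 + 12 = 26
9 - 8: 9
9 - 5 - 4 - 6 - 8: 6 + 8 + 1 + 12 = 27
9 - 1 - 4 - 6 - 8: 4 + 9 + 1 + 12 = 26
9 - 6 - 8: 13 + 12 = 25
The minimum is 9.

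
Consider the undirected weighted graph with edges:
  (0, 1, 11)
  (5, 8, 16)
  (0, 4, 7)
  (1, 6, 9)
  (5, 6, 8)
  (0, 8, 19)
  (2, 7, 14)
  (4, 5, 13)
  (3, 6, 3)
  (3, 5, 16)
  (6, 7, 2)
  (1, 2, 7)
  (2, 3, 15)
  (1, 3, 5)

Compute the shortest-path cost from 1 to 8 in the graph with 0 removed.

A few of the 1→8 routes:
1 → 6 → 5 → 8: 9 + 8 + 16 = 33
1 → 3 → 5 → 8: 5 + 16 + 16 = 37
1 → 3 → 6 → 5 → 8: 5 + 3 + 8 + 16 = 32
1 → 2 → 7 → 6 → 5 → 8: 7 + 14 + 2 + 8 + 16 = 47
1 → 6 → 3 → 5 → 8: 9 + 3 + 16 + 16 = 44
The minimum is 32.

32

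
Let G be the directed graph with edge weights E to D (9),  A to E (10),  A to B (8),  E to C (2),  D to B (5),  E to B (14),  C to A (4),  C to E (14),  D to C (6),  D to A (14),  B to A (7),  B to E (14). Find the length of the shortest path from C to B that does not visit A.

28

Routes from C to B avoiding A:
C -> E -> B: 14 + 14 = 28
C -> E -> D -> B: 14 + 9 + 5 = 28
The minimum is 28.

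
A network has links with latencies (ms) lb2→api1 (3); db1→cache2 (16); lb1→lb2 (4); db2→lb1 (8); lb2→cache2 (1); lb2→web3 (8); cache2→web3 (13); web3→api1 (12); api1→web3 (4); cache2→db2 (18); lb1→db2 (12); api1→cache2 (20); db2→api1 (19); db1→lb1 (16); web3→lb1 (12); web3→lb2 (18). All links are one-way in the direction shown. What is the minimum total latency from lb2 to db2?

19

A few of the lb2→db2 routes:
lb2 → api1 → web3 → lb1 → db2: 3 + 4 + 12 + 12 = 31
lb2 → web3 → lb1 → db2: 8 + 12 + 12 = 32
lb2 → cache2 → db2: 1 + 18 = 19
Shortest: 19 ms.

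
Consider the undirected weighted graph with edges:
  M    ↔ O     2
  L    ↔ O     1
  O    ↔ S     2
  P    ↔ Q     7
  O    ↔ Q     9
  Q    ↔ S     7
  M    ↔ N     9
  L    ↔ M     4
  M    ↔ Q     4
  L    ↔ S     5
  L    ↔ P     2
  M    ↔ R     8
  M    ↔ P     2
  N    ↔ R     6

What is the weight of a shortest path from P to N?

11

Some routes from P to N:
P→M→R→N: 2 + 8 + 6 = 16
P→M→N: 2 + 9 = 11
P→L→M→N: 2 + 4 + 9 = 15
P→L→O→M→N: 2 + 1 + 2 + 9 = 14
The minimum is 11.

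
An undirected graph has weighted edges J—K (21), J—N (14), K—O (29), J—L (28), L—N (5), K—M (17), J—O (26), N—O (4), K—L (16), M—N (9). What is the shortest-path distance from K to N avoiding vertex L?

26

Checking several routes:
K - M - N: 17 + 9 = 26
K - O - N: 29 + 4 = 33
K - J - O - N: 21 + 26 + 4 = 51
K - J - N: 21 + 14 = 35
Shortest: 26.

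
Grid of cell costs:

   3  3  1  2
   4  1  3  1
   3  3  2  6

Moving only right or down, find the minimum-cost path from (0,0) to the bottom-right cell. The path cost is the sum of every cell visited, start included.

16

Path [0,0] [0,1] [0,2] [0,3] [1,3] [2,3]: 3 + 3 + 1 + 2 + 1 + 6 = 16.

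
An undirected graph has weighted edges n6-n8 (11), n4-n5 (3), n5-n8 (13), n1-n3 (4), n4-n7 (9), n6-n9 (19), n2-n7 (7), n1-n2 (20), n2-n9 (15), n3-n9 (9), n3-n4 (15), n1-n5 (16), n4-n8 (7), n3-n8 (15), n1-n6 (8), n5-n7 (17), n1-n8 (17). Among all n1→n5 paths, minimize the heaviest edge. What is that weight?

Some routes from n1 to n5:
n1 -> n6 -> n8 -> n3 -> n4 -> n5: max(8, 11, 15, 15, 3) = 15
n1 -> n6 -> n8 -> n3 -> n9 -> n2 -> n7 -> n4 -> n5: max(8, 11, 15, 9, 15, 7, 9, 3) = 15
n1 -> n3 -> n4 -> n8 -> n5: max(4, 15, 7, 13) = 15
n1 -> n3 -> n4 -> n5: max(4, 15, 3) = 15
n1 -> n6 -> n8 -> n5: max(8, 11, 13) = 13
n1 -> n6 -> n8 -> n4 -> n5: max(8, 11, 7, 3) = 11
The minimum achievable maximum is 11.

11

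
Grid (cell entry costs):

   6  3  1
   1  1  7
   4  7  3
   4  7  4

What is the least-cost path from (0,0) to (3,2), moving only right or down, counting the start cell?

22

Path (0,0) (1,0) (1,1) (1,2) (2,2) (3,2): 6 + 1 + 1 + 7 + 3 + 4 = 22.
For comparison, the top-then-right route costs 24.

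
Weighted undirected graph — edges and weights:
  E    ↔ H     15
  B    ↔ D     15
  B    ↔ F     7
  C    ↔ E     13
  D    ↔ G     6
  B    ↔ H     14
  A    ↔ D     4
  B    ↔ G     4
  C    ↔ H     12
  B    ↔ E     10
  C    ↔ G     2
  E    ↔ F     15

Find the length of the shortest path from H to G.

Checking several routes:
H -> B -> G: 14 + 4 = 18
H -> C -> G: 12 + 2 = 14
H -> E -> B -> G: 15 + 10 + 4 = 29
H -> E -> C -> G: 15 + 13 + 2 = 30
H -> B -> D -> G: 14 + 15 + 6 = 35
Shortest: 14.

14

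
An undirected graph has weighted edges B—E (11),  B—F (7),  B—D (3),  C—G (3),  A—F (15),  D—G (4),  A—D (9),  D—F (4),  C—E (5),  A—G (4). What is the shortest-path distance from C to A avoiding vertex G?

Routes from C to A avoiding G:
C-E-B-D-A: 5 + 11 + 3 + 9 = 28
C-E-B-F-A: 5 + 11 + 7 + 15 = 38
C-E-B-F-D-A: 5 + 11 + 7 + 4 + 9 = 36
C-E-B-D-F-A: 5 + 11 + 3 + 4 + 15 = 38
Shortest: 28.

28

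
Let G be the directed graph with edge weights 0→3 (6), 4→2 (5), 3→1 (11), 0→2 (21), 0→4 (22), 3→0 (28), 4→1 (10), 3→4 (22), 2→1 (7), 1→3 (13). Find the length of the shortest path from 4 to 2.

5

Routes from 4 to 2:
4-2: 5
4-1-3-0-2: 10 + 13 + 28 + 21 = 72
Shortest: 5.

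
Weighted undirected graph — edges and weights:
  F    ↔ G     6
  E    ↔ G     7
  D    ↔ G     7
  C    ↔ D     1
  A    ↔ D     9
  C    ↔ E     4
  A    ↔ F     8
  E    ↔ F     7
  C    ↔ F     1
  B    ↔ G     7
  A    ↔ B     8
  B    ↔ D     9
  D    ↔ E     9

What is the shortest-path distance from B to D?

9

Comparing a few candidate routes:
B -> D: 9
B -> G -> F -> C -> D: 7 + 6 + 1 + 1 = 15
B -> G -> D: 7 + 7 = 14
Shortest: 9.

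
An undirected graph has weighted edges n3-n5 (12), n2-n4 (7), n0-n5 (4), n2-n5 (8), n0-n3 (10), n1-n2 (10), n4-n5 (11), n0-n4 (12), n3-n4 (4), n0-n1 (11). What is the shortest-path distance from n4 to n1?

Checking several routes:
n4 → n3 → n0 → n1: 4 + 10 + 11 = 25
n4 → n2 → n5 → n0 → n1: 7 + 8 + 4 + 11 = 30
n4 → n5 → n2 → n1: 11 + 8 + 10 = 29
n4 → n2 → n1: 7 + 10 = 17
n4 → n5 → n0 → n1: 11 + 4 + 11 = 26
n4 → n0 → n1: 12 + 11 = 23
Best route has total 17.

17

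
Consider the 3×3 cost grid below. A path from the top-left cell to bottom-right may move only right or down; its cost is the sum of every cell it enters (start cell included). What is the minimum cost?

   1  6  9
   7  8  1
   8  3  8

24

One optimal route is [0,0] → [0,1] → [1,1] → [1,2] → [2,2].
Its cost is 1 + 6 + 8 + 1 + 8 = 24.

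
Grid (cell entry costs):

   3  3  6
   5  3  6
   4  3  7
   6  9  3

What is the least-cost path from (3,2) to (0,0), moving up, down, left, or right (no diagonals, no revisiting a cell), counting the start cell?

22

Cheapest: [3,2]→[2,2]→[2,1]→[1,1]→[0,1]→[0,0]
  3 + 7 + 3 + 3 + 3 + 3 = 22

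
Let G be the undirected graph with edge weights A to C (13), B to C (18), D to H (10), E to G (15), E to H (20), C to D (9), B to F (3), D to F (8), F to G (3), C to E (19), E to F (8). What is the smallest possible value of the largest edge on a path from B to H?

10

A few of the B→H routes:
B -> F -> D -> H: max(3, 8, 10) = 10
B -> C -> D -> H: max(18, 9, 10) = 18
B -> C -> E -> G -> F -> D -> H: max(18, 19, 15, 3, 8, 10) = 19
Best route has worst link 10.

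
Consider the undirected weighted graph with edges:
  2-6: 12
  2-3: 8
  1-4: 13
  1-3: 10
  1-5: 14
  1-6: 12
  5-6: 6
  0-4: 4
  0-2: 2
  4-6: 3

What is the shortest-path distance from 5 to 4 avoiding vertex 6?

27

Candidate routes:
5-1-3-2-0-4: 14 + 10 + 8 + 2 + 4 = 38
5-1-4: 14 + 13 = 27
The minimum is 27.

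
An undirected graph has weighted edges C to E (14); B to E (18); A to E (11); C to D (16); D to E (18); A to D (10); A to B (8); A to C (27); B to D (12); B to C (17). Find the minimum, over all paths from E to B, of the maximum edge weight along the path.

Some routes from E to B:
E - A - B: max(11, 8) = 11
E - C - D - A - B: max(14, 16, 10, 8) = 16
E - A - D - B: max(11, 10, 12) = 12
Best route has worst link 11.

11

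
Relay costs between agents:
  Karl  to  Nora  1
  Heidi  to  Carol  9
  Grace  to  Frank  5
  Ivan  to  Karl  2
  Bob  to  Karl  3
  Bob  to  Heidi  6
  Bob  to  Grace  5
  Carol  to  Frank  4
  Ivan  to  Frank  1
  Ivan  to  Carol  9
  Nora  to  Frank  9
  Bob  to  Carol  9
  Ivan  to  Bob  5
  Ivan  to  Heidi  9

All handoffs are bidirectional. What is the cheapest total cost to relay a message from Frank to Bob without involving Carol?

Comparing a few candidate routes:
Frank-Ivan-Heidi-Bob: 1 + 9 + 6 = 16
Frank-Grace-Bob: 5 + 5 = 10
Frank-Nora-Karl-Ivan-Bob: 9 + 1 + 2 + 5 = 17
Frank-Ivan-Karl-Bob: 1 + 2 + 3 = 6
Frank-Nora-Karl-Bob: 9 + 1 + 3 = 13
Frank-Ivan-Bob: 1 + 5 = 6
Best route has total 6.

6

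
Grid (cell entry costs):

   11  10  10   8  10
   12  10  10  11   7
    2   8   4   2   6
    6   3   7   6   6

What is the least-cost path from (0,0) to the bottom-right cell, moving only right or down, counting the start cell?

51

Path [0,0] -> [1,0] -> [2,0] -> [2,1] -> [2,2] -> [2,3] -> [2,4] -> [3,4]: 11 + 12 + 2 + 8 + 4 + 2 + 6 + 6 = 51.
(Top row then right column would cost 68.)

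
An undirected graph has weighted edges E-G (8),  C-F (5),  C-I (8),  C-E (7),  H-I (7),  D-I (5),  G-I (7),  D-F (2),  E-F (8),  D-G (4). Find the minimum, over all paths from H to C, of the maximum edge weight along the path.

7

Checking several routes:
H - I - D - G - E - F - C: max(7, 5, 4, 8, 8, 5) = 8
H - I - G - D - F - C: max(7, 7, 4, 2, 5) = 7
H - I - G - E - F - C: max(7, 7, 8, 8, 5) = 8
H - I - G - D - F - E - C: max(7, 7, 4, 2, 8, 7) = 8
H - I - G - E - C: max(7, 7, 8, 7) = 8
H - I - D - F - C: max(7, 5, 2, 5) = 7
Best route has worst link 7.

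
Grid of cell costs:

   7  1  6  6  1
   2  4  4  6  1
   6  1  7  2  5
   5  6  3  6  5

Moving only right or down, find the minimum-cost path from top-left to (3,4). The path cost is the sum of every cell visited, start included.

32

One optimal route is [0,0]→[0,1]→[0,2]→[0,3]→[0,4]→[1,4]→[2,4]→[3,4].
Its cost is 7 + 1 + 6 + 6 + 1 + 1 + 5 + 5 = 32.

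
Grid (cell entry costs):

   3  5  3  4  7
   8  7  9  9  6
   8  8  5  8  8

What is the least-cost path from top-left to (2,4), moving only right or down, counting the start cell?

Best path: (0,0) -> (0,1) -> (0,2) -> (0,3) -> (0,4) -> (1,4) -> (2,4)
Cost: 3 + 5 + 3 + 4 + 7 + 6 + 8 = 36

36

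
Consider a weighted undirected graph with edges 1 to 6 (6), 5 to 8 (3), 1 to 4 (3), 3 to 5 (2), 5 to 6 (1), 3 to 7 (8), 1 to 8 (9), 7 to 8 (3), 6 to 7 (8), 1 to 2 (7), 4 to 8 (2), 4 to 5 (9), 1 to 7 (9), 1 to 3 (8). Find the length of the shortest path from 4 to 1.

Some routes from 4 to 1:
4-8-1: 2 + 9 = 11
4-8-5-6-1: 2 + 3 + 1 + 6 = 12
4-1: 3
4-8-7-1: 2 + 3 + 9 = 14
4-8-5-3-1: 2 + 3 + 2 + 8 = 15
Best route has total 3.

3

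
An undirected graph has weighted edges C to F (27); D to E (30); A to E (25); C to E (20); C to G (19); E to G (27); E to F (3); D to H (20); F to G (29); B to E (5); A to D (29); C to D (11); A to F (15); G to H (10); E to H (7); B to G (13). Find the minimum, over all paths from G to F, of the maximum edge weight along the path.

10

Some routes from G to F:
G - C - E - F: max(19, 20, 3) = 20
G - H - D - C - E - F: max(10, 20, 11, 20, 3) = 20
G - H - E - F: max(10, 7, 3) = 10
G - B - E - F: max(13, 5, 3) = 13
G - C - D - H - E - F: max(19, 11, 20, 7, 3) = 20
The minimum achievable maximum is 10.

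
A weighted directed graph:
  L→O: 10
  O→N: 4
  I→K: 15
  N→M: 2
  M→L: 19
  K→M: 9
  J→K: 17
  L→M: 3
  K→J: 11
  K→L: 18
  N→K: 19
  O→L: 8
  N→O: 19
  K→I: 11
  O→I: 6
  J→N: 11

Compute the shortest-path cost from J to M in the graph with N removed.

26

Candidate routes:
J→K→M: 17 + 9 = 26
J→K→L→M: 17 + 18 + 3 = 38
Shortest: 26.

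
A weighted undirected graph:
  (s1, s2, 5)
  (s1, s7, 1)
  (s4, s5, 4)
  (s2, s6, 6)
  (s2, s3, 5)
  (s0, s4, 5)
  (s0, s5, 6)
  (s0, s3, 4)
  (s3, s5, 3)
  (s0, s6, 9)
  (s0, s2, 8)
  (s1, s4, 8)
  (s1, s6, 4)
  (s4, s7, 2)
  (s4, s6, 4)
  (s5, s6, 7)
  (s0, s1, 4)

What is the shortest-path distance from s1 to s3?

8

Comparing a few candidate routes:
s1 - s2 - s3: 5 + 5 = 10
s1 - s6 - s5 - s3: 4 + 7 + 3 = 14
s1 - s0 - s3: 4 + 4 = 8
s1 - s7 - s4 - s5 - s3: 1 + 2 + 4 + 3 = 10
s1 - s7 - s4 - s0 - s3: 1 + 2 + 5 + 4 = 12
s1 - s0 - s5 - s3: 4 + 6 + 3 = 13
Best route has total 8.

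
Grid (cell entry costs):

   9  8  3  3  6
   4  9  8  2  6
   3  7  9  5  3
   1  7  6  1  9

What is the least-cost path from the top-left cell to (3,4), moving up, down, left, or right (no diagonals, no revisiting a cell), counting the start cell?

40

One optimal route is r0c0 r0c1 r0c2 r0c3 r1c3 r2c3 r3c3 r3c4.
Its cost is 9 + 8 + 3 + 3 + 2 + 5 + 1 + 9 = 40.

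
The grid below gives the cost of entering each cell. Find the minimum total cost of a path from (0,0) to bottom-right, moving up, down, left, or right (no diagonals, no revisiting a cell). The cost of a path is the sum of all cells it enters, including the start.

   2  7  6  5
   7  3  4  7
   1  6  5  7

Cheapest: (0,0) -> (0,1) -> (1,1) -> (1,2) -> (2,2) -> (2,3)
  2 + 7 + 3 + 4 + 5 + 7 = 28

28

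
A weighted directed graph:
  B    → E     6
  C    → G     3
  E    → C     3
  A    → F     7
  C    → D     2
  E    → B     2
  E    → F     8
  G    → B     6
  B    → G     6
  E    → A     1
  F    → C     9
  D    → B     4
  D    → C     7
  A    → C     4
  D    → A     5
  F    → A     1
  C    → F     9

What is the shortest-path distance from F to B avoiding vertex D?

Paths from F to B avoiding D:
F - A - C - G - B: 1 + 4 + 3 + 6 = 14
F - C - G - B: 9 + 3 + 6 = 18
Best route has total 14.

14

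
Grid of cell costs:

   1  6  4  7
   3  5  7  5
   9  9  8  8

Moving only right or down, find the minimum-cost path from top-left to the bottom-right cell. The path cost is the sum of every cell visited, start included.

Path [0,0] -> [1,0] -> [1,1] -> [1,2] -> [1,3] -> [2,3]: 1 + 3 + 5 + 7 + 5 + 8 = 29.
For comparison, the top-then-right route costs 31.

29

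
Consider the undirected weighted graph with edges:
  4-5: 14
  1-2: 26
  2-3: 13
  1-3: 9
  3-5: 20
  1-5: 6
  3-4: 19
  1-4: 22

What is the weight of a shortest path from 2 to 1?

A few of the 2→1 routes:
2 - 1: 26
2 - 3 - 5 - 1: 13 + 20 + 6 = 39
2 - 3 - 1: 13 + 9 = 22
Shortest: 22.

22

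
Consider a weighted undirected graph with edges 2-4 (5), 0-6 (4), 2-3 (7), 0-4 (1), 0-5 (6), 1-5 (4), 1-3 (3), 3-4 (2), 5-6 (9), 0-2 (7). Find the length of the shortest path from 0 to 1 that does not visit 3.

10

Paths from 0 to 1 avoiding 3:
0 → 5 → 1: 6 + 4 = 10
0 → 6 → 5 → 1: 4 + 9 + 4 = 17
Best route has total 10.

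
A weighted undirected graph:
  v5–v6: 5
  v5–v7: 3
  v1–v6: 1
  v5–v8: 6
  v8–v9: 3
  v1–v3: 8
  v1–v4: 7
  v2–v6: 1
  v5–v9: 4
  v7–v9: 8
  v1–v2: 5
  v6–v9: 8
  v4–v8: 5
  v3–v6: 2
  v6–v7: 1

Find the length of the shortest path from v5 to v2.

Some routes from v5 to v2:
v5 → v7 → v6 → v1 → v2: 3 + 1 + 1 + 5 = 10
v5 → v6 → v1 → v2: 5 + 1 + 5 = 11
v5 → v7 → v6 → v2: 3 + 1 + 1 = 5
v5 → v9 → v6 → v2: 4 + 8 + 1 = 13
v5 → v6 → v2: 5 + 1 = 6
Best route has total 5.

5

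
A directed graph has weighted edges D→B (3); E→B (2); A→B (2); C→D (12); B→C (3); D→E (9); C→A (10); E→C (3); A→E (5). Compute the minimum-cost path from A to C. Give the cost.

5

Paths from A to C:
A → E → C: 5 + 3 = 8
A → B → C: 2 + 3 = 5
A → E → B → C: 5 + 2 + 3 = 10
Best route has total 5.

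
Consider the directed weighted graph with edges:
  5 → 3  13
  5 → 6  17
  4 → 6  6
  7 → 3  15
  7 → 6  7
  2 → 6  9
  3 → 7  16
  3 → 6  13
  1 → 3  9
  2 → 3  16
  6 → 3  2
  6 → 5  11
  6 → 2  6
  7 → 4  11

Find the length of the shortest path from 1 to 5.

33

Paths from 1 to 5:
1 -> 3 -> 6 -> 5: 9 + 13 + 11 = 33
1 -> 3 -> 7 -> 4 -> 6 -> 5: 9 + 16 + 11 + 6 + 11 = 53
1 -> 3 -> 7 -> 6 -> 5: 9 + 16 + 7 + 11 = 43
Shortest: 33.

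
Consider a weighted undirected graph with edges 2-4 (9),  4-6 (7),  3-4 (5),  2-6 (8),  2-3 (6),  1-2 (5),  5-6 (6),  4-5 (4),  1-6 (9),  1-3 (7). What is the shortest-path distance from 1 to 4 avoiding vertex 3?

A few of the 1→4 routes:
1→2→6→4: 5 + 8 + 7 = 20
1→2→4: 5 + 9 = 14
1→2→6→5→4: 5 + 8 + 6 + 4 = 23
1→6→5→4: 9 + 6 + 4 = 19
1→6→4: 9 + 7 = 16
The minimum is 14.

14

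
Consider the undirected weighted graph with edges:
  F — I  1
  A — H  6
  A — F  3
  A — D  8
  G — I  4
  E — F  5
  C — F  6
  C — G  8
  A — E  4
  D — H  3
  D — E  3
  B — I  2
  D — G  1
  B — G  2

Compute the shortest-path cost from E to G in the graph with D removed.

Some routes from E to G avoiding D:
E→F→I→B→G: 5 + 1 + 2 + 2 = 10
E→A→F→I→B→G: 4 + 3 + 1 + 2 + 2 = 12
E→A→F→I→G: 4 + 3 + 1 + 4 = 12
E→F→C→G: 5 + 6 + 8 = 19
E→F→I→G: 5 + 1 + 4 = 10
Shortest: 10.

10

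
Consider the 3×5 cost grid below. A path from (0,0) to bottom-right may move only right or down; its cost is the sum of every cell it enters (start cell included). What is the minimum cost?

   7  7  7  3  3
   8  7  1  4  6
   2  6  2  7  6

37

Take [0,0] -> [0,1] -> [0,2] -> [1,2] -> [2,2] -> [2,3] -> [2,4] for a total of 7 + 7 + 7 + 1 + 2 + 7 + 6 = 37.
For comparison, the top-then-right route costs 39.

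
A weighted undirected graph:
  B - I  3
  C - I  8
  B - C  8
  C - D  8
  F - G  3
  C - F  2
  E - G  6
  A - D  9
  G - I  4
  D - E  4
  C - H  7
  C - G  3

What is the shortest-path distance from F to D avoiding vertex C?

Routes from F to D avoiding C:
F→G→E→D: 3 + 6 + 4 = 13
The minimum is 13.

13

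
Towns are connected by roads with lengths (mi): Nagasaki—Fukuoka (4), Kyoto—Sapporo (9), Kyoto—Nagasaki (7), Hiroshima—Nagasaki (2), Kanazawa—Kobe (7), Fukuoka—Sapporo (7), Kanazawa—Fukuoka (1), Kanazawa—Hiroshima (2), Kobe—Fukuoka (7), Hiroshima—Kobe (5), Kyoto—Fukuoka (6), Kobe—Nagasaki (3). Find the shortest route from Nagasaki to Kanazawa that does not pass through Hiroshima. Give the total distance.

5

Some routes from Nagasaki to Kanazawa avoiding Hiroshima:
Nagasaki → Kyoto → Fukuoka → Kanazawa: 7 + 6 + 1 = 14
Nagasaki → Kobe → Fukuoka → Kanazawa: 3 + 7 + 1 = 11
Nagasaki → Fukuoka → Kanazawa: 4 + 1 = 5
Nagasaki → Fukuoka → Kobe → Kanazawa: 4 + 7 + 7 = 18
Nagasaki → Kobe → Kanazawa: 3 + 7 = 10
Nagasaki → Kyoto → Sapporo → Fukuoka → Kanazawa: 7 + 9 + 7 + 1 = 24
Best route has total 5 mi.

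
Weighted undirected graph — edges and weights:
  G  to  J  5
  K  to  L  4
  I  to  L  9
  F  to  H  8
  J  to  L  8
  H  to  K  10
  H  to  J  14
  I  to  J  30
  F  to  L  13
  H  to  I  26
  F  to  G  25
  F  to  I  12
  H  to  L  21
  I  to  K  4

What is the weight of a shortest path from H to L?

Checking several routes:
H → K → I → L: 10 + 4 + 9 = 23
H → J → L: 14 + 8 = 22
H → L: 21
H → F → L: 8 + 13 = 21
H → K → L: 10 + 4 = 14
Best route has total 14.

14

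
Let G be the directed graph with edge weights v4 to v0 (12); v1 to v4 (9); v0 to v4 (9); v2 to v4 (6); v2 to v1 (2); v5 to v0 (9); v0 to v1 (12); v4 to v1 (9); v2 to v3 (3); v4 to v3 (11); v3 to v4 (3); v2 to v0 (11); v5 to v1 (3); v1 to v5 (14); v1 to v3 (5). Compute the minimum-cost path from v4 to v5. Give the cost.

23

Paths from v4 to v5:
v4 → v1 → v5: 9 + 14 = 23
v4 → v0 → v1 → v5: 12 + 12 + 14 = 38
Best route has total 23.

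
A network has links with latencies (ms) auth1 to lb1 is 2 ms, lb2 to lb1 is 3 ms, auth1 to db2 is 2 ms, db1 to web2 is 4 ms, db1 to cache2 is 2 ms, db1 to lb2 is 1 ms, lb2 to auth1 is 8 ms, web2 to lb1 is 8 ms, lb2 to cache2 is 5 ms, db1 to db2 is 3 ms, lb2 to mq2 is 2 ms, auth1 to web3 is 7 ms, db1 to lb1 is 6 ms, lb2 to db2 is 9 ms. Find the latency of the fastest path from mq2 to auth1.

7

Some routes from mq2 to auth1:
mq2 - lb2 - auth1: 2 + 8 = 10
mq2 - lb2 - db1 - db2 - auth1: 2 + 1 + 3 + 2 = 8
mq2 - lb2 - lb1 - auth1: 2 + 3 + 2 = 7
The minimum is 7 ms.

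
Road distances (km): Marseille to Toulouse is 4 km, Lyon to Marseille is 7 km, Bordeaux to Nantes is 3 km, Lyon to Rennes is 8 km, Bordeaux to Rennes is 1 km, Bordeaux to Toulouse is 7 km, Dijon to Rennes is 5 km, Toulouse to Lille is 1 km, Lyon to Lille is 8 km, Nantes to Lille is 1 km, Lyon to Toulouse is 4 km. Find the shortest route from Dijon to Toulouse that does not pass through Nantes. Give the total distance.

13

Paths from Dijon to Toulouse avoiding Nantes:
Dijon -> Rennes -> Lyon -> Toulouse: 5 + 8 + 4 = 17
Dijon -> Rennes -> Bordeaux -> Toulouse: 5 + 1 + 7 = 13
Dijon -> Rennes -> Lyon -> Lille -> Toulouse: 5 + 8 + 8 + 1 = 22
Dijon -> Rennes -> Lyon -> Marseille -> Toulouse: 5 + 8 + 7 + 4 = 24
Shortest: 13 km.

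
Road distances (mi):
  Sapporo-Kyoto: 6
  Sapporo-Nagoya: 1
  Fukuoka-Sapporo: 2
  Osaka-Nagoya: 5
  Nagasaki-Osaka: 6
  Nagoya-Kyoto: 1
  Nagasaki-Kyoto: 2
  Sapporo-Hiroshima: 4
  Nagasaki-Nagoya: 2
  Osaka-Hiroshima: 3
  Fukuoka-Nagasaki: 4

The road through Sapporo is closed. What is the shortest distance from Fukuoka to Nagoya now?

Paths from Fukuoka to Nagoya avoiding Sapporo:
Fukuoka → Nagasaki → Nagoya: 4 + 2 = 6
Fukuoka → Nagasaki → Osaka → Nagoya: 4 + 6 + 5 = 15
Fukuoka → Nagasaki → Kyoto → Nagoya: 4 + 2 + 1 = 7
Best route has total 6 mi.

6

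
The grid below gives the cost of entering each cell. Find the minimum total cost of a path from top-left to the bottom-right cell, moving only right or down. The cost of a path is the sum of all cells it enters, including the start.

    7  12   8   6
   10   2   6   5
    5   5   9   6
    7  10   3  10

Take (0,0) → (1,0) → (1,1) → (1,2) → (1,3) → (2,3) → (3,3) for a total of 7 + 10 + 2 + 6 + 5 + 6 + 10 = 46.

46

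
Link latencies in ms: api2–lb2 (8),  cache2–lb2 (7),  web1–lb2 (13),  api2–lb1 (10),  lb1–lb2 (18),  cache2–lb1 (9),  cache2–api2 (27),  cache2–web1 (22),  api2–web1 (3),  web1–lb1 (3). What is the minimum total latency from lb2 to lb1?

14

Checking several routes:
lb2 -> web1 -> api2 -> lb1: 13 + 3 + 10 = 26
lb2 -> api2 -> web1 -> lb1: 8 + 3 + 3 = 14
lb2 -> web1 -> lb1: 13 + 3 = 16
lb2 -> cache2 -> lb1: 7 + 9 = 16
lb2 -> lb1: 18
lb2 -> api2 -> lb1: 8 + 10 = 18
Shortest: 14 ms.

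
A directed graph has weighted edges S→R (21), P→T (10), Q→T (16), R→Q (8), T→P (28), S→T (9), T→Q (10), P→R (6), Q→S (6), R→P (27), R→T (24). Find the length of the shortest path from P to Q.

14

Candidate routes:
P - T - Q: 10 + 10 = 20
P - R - Q: 6 + 8 = 14
P - R - T - Q: 6 + 24 + 10 = 40
Best route has total 14.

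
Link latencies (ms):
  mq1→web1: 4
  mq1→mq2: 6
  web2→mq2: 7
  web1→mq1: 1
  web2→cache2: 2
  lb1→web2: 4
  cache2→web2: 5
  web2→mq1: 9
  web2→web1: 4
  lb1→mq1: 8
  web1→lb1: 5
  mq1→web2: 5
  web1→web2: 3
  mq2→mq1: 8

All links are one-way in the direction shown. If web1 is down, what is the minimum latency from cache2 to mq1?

14

Routes from cache2 to mq1 avoiding web1:
cache2 - web2 - mq1: 5 + 9 = 14
cache2 - web2 - mq2 - mq1: 5 + 7 + 8 = 20
Best route has total 14 ms.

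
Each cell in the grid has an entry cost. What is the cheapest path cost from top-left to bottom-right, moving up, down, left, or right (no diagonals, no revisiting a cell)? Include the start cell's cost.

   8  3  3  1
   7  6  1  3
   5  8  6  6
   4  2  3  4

28

Cheapest: [0,0] [0,1] [0,2] [0,3] [1,3] [2,3] [3,3]
  8 + 3 + 3 + 1 + 3 + 6 + 4 = 28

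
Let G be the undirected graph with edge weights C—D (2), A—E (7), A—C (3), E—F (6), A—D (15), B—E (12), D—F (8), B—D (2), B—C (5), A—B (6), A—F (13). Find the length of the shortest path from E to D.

12

Checking several routes:
E → F → D: 6 + 8 = 14
E → B → D: 12 + 2 = 14
E → A → C → D: 7 + 3 + 2 = 12
E → A → B → D: 7 + 6 + 2 = 15
The minimum is 12.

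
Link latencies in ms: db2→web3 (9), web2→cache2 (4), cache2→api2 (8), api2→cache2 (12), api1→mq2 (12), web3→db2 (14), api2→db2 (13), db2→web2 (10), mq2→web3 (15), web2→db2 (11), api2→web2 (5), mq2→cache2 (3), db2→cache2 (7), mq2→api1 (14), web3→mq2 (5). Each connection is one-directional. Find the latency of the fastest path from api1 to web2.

Paths from api1 to web2:
api1→mq2→cache2→api2→db2→web2: 12 + 3 + 8 + 13 + 10 = 46
api1→mq2→web3→db2→web2: 12 + 15 + 14 + 10 = 51
api1→mq2→web3→db2→cache2→api2→web2: 12 + 15 + 14 + 7 + 8 + 5 = 61
api1→mq2→cache2→api2→web2: 12 + 3 + 8 + 5 = 28
Shortest: 28 ms.

28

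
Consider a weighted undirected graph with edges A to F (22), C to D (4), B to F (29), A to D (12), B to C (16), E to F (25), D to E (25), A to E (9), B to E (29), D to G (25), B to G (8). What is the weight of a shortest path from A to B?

Checking several routes:
A→D→G→B: 12 + 25 + 8 = 45
A→D→C→B: 12 + 4 + 16 = 32
A→E→B: 9 + 29 = 38
Shortest: 32.

32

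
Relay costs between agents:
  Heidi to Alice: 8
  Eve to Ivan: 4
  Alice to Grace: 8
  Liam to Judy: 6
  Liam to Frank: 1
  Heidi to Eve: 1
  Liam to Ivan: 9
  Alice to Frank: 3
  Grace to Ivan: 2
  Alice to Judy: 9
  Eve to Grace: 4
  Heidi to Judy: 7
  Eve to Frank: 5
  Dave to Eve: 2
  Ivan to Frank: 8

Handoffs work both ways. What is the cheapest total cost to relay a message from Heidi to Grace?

Some routes from Heidi to Grace:
Heidi→Eve→Grace: 1 + 4 = 5
Heidi→Eve→Frank→Ivan→Grace: 1 + 5 + 8 + 2 = 16
Heidi→Eve→Ivan→Grace: 1 + 4 + 2 = 7
Heidi→Alice→Grace: 8 + 8 = 16
Best route has total 5.

5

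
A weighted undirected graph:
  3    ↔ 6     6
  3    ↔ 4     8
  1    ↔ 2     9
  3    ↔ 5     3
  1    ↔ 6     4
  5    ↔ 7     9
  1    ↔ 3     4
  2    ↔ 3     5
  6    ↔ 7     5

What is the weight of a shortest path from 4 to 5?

Routes from 4 to 5:
4-3-6-7-5: 8 + 6 + 5 + 9 = 28
4-3-1-6-7-5: 8 + 4 + 4 + 5 + 9 = 30
4-3-2-1-6-7-5: 8 + 5 + 9 + 4 + 5 + 9 = 40
4-3-5: 8 + 3 = 11
The minimum is 11.

11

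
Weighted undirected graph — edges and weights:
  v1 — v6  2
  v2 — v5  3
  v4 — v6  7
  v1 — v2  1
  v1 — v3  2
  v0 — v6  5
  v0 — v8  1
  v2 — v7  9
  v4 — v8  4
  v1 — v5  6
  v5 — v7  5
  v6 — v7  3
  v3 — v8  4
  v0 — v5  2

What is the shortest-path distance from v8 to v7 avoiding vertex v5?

9

Some routes from v8 to v7 avoiding v5:
v8 -> v3 -> v1 -> v6 -> v7: 4 + 2 + 2 + 3 = 11
v8 -> v0 -> v6 -> v7: 1 + 5 + 3 = 9
v8 -> v3 -> v1 -> v2 -> v7: 4 + 2 + 1 + 9 = 16
v8 -> v4 -> v6 -> v7: 4 + 7 + 3 = 14
v8 -> v0 -> v6 -> v1 -> v2 -> v7: 1 + 5 + 2 + 1 + 9 = 18
Best route has total 9.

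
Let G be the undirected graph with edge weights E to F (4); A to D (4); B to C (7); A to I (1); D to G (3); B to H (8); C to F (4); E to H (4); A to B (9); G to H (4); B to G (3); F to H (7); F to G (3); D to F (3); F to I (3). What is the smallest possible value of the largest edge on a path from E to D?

Checking several routes:
E -> H -> G -> F -> I -> A -> D: max(4, 4, 3, 3, 1, 4) = 4
E -> H -> G -> F -> D: max(4, 4, 3, 3) = 4
E -> H -> G -> D: max(4, 4, 3) = 4
E -> F -> G -> D: max(4, 3, 3) = 4
The minimum achievable maximum is 4.

4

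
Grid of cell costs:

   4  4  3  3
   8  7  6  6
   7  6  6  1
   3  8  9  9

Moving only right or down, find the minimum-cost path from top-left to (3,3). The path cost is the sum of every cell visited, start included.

One optimal route is r0c0→r0c1→r0c2→r0c3→r1c3→r2c3→r3c3.
Its cost is 4 + 4 + 3 + 3 + 6 + 1 + 9 = 30.

30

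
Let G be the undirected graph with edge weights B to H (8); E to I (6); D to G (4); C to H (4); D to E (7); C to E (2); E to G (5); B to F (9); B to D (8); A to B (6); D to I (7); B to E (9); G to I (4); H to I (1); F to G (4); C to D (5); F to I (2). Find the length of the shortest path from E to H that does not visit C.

7

Some routes from E to H avoiding C:
E-G-F-I-H: 5 + 4 + 2 + 1 = 12
E-I-H: 6 + 1 = 7
E-G-I-H: 5 + 4 + 1 = 10
The minimum is 7.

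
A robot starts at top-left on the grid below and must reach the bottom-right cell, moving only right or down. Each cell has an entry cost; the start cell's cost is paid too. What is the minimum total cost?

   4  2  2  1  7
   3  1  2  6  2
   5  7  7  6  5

22

Take [0,0] → [0,1] → [0,2] → [0,3] → [1,3] → [1,4] → [2,4] for a total of 4 + 2 + 2 + 1 + 6 + 2 + 5 = 22.
(Top row then right column would cost 23.)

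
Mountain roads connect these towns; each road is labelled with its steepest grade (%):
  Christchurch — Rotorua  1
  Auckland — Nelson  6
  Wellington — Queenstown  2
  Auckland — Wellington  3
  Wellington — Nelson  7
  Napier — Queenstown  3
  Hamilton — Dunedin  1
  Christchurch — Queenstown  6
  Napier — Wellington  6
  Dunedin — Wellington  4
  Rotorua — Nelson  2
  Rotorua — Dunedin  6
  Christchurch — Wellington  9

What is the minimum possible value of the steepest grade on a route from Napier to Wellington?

3

A few of the Napier→Wellington routes:
Napier - Queenstown - Christchurch - Rotorua - Dunedin - Wellington: max(3, 6, 1, 6, 4) = 6
Napier - Queenstown - Wellington: max(3, 2) = 3
Napier - Queenstown - Christchurch - Rotorua - Nelson - Wellington: max(3, 6, 1, 2, 7) = 7
Napier - Queenstown - Christchurch - Rotorua - Nelson - Auckland - Wellington: max(3, 6, 1, 2, 6, 3) = 6
Napier - Wellington: max(6) = 6
Best route has worst link 3%.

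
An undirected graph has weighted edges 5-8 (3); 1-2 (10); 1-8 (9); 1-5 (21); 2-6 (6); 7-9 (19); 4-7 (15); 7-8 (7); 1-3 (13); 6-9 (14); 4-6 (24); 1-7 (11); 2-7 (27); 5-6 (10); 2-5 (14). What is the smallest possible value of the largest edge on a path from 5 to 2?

10

Comparing a few candidate routes:
5-6-2: max(10, 6) = 10
5-2: max(14) = 14
5-8-1-2: max(3, 9, 10) = 10
5-8-7-1-2: max(3, 7, 11, 10) = 11
The minimum achievable maximum is 10.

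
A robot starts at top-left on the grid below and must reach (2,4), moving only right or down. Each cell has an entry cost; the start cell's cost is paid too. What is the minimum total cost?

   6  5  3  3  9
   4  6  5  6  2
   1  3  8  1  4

One optimal route is (0,0) (1,0) (2,0) (2,1) (2,2) (2,3) (2,4).
Its cost is 6 + 4 + 1 + 3 + 8 + 1 + 4 = 27.
For comparison, the top-then-right route costs 32.

27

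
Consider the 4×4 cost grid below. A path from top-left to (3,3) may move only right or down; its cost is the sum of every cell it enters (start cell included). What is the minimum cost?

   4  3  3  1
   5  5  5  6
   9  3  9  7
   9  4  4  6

Best path: r0c0→r0c1→r1c1→r2c1→r3c1→r3c2→r3c3
Cost: 4 + 3 + 5 + 3 + 4 + 4 + 6 = 29

29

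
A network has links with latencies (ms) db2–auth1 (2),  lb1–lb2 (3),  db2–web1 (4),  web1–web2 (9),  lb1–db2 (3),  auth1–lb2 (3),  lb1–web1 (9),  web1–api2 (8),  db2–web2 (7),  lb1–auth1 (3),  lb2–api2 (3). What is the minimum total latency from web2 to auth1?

Comparing a few candidate routes:
web2 -> db2 -> lb1 -> auth1: 7 + 3 + 3 = 13
web2 -> web1 -> db2 -> auth1: 9 + 4 + 2 = 15
web2 -> web1 -> lb1 -> auth1: 9 + 9 + 3 = 21
web2 -> db2 -> lb1 -> lb2 -> auth1: 7 + 3 + 3 + 3 = 16
web2 -> db2 -> auth1: 7 + 2 = 9
web2 -> web1 -> db2 -> lb1 -> auth1: 9 + 4 + 3 + 3 = 19
The minimum is 9 ms.

9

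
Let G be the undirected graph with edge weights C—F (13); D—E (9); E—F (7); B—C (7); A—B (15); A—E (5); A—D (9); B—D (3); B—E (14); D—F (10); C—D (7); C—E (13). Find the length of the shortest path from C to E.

Comparing a few candidate routes:
C -> F -> E: 13 + 7 = 20
C -> D -> A -> E: 7 + 9 + 5 = 21
C -> D -> E: 7 + 9 = 16
C -> E: 13
C -> B -> D -> E: 7 + 3 + 9 = 19
Shortest: 13.

13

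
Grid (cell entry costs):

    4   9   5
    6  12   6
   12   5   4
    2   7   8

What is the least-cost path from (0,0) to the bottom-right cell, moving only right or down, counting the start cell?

Take [0,0] -> [0,1] -> [0,2] -> [1,2] -> [2,2] -> [3,2] for a total of 4 + 9 + 5 + 6 + 4 + 8 = 36.

36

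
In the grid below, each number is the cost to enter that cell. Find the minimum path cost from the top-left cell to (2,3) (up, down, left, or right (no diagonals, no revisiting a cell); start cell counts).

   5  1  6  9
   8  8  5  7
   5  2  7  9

Path (0,0) → (0,1) → (1,1) → (2,1) → (2,2) → (2,3): 5 + 1 + 8 + 2 + 7 + 9 = 32.

32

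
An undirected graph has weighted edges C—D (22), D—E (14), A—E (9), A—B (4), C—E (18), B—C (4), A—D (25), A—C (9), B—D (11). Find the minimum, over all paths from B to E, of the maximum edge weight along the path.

Checking several routes:
B -> A -> C -> E: max(4, 9, 18) = 18
B -> D -> E: max(11, 14) = 14
B -> C -> E: max(4, 18) = 18
B -> C -> A -> E: max(4, 9, 9) = 9
B -> A -> E: max(4, 9) = 9
The minimum achievable maximum is 9.

9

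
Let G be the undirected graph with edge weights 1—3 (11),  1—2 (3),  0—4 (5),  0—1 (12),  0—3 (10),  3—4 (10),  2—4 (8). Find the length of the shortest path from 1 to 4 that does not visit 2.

17

Candidate routes:
1 → 0 → 3 → 4: 12 + 10 + 10 = 32
1 → 3 → 4: 11 + 10 = 21
1 → 3 → 0 → 4: 11 + 10 + 5 = 26
1 → 0 → 4: 12 + 5 = 17
The minimum is 17.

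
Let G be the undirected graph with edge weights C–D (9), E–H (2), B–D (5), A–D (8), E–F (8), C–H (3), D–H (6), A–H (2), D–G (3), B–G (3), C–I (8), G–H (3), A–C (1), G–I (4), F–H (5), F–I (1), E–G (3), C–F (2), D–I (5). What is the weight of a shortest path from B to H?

6

Comparing a few candidate routes:
B - G - D - H: 3 + 3 + 6 = 12
B - D - H: 5 + 6 = 11
B - G - E - H: 3 + 3 + 2 = 8
B - D - G - H: 5 + 3 + 3 = 11
B - G - H: 3 + 3 = 6
The minimum is 6.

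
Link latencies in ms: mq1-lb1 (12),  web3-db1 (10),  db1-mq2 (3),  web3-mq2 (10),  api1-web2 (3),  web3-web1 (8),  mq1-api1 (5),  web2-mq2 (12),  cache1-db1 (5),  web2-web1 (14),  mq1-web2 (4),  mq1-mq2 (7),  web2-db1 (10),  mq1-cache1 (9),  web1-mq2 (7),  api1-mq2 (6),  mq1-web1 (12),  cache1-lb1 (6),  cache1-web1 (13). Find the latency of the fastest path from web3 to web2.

Some routes from web3 to web2:
web3 - db1 - web2: 10 + 10 = 20
web3 - mq2 - api1 - web2: 10 + 6 + 3 = 19
web3 - db1 - mq2 - api1 - web2: 10 + 3 + 6 + 3 = 22
web3 - mq2 - mq1 - web2: 10 + 7 + 4 = 21
Best route has total 19 ms.

19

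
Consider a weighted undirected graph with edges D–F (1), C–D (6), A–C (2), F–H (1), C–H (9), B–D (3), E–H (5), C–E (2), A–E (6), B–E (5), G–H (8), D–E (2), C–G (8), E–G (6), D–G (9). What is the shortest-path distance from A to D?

6

Checking several routes:
A→C→D: 2 + 6 = 8
A→E→D: 6 + 2 = 8
A→C→E→D: 2 + 2 + 2 = 6
The minimum is 6.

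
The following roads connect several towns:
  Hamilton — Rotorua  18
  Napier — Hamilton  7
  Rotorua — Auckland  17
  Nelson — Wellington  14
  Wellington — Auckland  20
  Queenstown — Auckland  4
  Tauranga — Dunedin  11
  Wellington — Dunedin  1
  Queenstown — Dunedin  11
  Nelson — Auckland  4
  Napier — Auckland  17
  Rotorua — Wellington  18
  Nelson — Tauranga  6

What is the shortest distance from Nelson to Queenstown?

8

Comparing a few candidate routes:
Nelson -> Tauranga -> Dunedin -> Queenstown: 6 + 11 + 11 = 28
Nelson -> Wellington -> Auckland -> Queenstown: 14 + 20 + 4 = 38
Nelson -> Auckland -> Wellington -> Dunedin -> Queenstown: 4 + 20 + 1 + 11 = 36
Nelson -> Wellington -> Dunedin -> Queenstown: 14 + 1 + 11 = 26
Nelson -> Tauranga -> Dunedin -> Wellington -> Auckland -> Queenstown: 6 + 11 + 1 + 20 + 4 = 42
Nelson -> Auckland -> Queenstown: 4 + 4 = 8
Shortest: 8.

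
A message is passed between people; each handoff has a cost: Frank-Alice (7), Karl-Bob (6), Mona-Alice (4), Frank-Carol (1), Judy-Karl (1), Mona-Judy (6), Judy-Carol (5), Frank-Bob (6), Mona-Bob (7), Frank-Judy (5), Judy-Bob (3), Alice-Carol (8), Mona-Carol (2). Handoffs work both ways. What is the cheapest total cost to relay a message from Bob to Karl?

Checking several routes:
Bob-Judy-Karl: 3 + 1 = 4
Bob-Frank-Carol-Judy-Karl: 6 + 1 + 5 + 1 = 13
Bob-Karl: 6
Bob-Mona-Carol-Judy-Karl: 7 + 2 + 5 + 1 = 15
Bob-Frank-Judy-Karl: 6 + 5 + 1 = 12
Bob-Mona-Judy-Karl: 7 + 6 + 1 = 14
Best route has total 4.

4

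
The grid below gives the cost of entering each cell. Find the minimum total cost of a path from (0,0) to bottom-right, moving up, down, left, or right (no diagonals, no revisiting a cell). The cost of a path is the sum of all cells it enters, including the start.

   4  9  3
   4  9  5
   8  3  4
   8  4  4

27

Take (0,0) -> (1,0) -> (2,0) -> (2,1) -> (2,2) -> (3,2) for a total of 4 + 4 + 8 + 3 + 4 + 4 = 27.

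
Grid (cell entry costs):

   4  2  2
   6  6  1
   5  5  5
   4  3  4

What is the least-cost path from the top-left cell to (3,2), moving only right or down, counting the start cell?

Cheapest: r0c0 r0c1 r0c2 r1c2 r2c2 r3c2
  4 + 2 + 2 + 1 + 5 + 4 = 18

18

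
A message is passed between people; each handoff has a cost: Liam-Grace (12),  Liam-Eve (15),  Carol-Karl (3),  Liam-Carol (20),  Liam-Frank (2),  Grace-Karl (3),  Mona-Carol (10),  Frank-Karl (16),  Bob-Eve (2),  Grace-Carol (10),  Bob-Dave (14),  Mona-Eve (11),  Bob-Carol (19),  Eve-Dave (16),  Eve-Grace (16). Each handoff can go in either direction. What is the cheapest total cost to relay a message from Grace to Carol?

6

Checking several routes:
Grace -> Eve -> Bob -> Carol: 16 + 2 + 19 = 37
Grace -> Liam -> Frank -> Karl -> Carol: 12 + 2 + 16 + 3 = 33
Grace -> Carol: 10
Grace -> Liam -> Carol: 12 + 20 = 32
Grace -> Karl -> Carol: 3 + 3 = 6
The minimum is 6.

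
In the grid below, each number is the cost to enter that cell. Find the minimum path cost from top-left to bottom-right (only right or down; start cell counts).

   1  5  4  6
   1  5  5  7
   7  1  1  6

Path [0,0] -> [1,0] -> [1,1] -> [2,1] -> [2,2] -> [2,3]: 1 + 1 + 5 + 1 + 1 + 6 = 15.

15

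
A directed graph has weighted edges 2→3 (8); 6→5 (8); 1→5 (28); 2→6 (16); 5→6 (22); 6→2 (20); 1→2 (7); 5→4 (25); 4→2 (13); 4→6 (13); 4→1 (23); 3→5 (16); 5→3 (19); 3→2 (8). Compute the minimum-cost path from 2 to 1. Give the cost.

72

Routes from 2 to 1:
2 → 3 → 5 → 4 → 1: 8 + 16 + 25 + 23 = 72
2 → 6 → 5 → 4 → 1: 16 + 8 + 25 + 23 = 72
Shortest: 72.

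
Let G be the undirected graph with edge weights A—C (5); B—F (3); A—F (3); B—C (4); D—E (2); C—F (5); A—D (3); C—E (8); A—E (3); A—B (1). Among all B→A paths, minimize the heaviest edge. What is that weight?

Comparing a few candidate routes:
B → F → C → A: max(3, 5, 5) = 5
B → A: max(1) = 1
B → C → A: max(4, 5) = 5
B → F → A: max(3, 3) = 3
B → C → F → A: max(4, 5, 3) = 5
Best route has worst link 1.

1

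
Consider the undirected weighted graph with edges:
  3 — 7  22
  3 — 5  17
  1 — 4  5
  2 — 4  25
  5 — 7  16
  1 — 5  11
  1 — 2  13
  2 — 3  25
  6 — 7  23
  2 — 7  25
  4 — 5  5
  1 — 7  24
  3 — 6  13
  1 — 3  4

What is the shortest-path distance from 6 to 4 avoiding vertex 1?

35

A few of the 6→4 routes:
6→7→2→4: 23 + 25 + 25 = 73
6→3→5→4: 13 + 17 + 5 = 35
6→3→7→5→4: 13 + 22 + 16 + 5 = 56
6→7→3→5→4: 23 + 22 + 17 + 5 = 67
6→3→2→4: 13 + 25 + 25 = 63
6→7→5→4: 23 + 16 + 5 = 44
Shortest: 35.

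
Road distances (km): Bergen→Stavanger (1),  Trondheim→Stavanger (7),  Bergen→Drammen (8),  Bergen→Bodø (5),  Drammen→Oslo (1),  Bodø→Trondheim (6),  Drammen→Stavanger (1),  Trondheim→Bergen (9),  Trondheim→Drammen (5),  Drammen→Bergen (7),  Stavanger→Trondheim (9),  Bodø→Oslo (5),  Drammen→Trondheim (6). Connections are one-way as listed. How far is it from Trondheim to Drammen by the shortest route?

5

Candidate routes:
Trondheim→Bergen→Drammen: 9 + 8 = 17
Trondheim→Drammen: 5
Best route has total 5 km.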